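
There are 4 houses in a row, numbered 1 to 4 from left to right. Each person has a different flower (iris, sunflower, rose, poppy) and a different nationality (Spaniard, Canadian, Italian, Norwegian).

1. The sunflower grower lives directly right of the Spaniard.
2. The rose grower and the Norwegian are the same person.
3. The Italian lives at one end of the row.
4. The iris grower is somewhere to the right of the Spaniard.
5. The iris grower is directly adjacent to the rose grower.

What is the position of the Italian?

The Italian is narrowed to house 1 or 4; consider each.
Placing it in house 1 leads to a contradiction, so it's in house 4.
The iris grower is narrowed to house 2 or 3 or 4; consider each.
Placing it in house 2 and house 3 leads to a contradiction, so it's in house 4.
From clue 5, the rose grower must be in house 3.
So house 1 gets poppy for flower.
The only flower still possible for house 2 is sunflower.
Clue 1 places the Spaniard in house 1.
From clue 2, the Norwegian must be in house 3.
House 2 nationality: only Canadian fits.
So: house 1 = poppy/Spaniard, house 2 = sunflower/Canadian, house 3 = rose/Norwegian, house 4 = iris/Italian.

4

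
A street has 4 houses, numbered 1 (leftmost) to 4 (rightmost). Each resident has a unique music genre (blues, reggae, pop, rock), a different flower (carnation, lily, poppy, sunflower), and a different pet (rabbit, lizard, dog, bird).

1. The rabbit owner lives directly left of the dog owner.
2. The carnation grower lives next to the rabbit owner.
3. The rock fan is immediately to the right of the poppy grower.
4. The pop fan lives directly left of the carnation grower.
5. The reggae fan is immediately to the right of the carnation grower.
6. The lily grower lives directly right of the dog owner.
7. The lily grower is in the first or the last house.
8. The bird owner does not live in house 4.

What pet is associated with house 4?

Clue 7: the lily grower is in house 4.
So house 4 gets lizard for pet.
Clue 6 places the dog owner in house 3.
Clue 1: the rabbit owner is in house 2.
Clue 2 places the carnation grower in house 3.
Clue 4 places the pop fan in house 2.
Clue 5: the reggae fan is in house 4.
The only music genre still possible for house 1 is blues.
That leaves rock as the music genre for house 3.
The only pet still possible for house 1 is bird.
By clue 3, the poppy grower is in house 2.
House 1 flower: only sunflower fits.
So: house 1 = blues/sunflower/bird, house 2 = pop/poppy/rabbit, house 3 = rock/carnation/dog, house 4 = reggae/lily/lizard.

lizard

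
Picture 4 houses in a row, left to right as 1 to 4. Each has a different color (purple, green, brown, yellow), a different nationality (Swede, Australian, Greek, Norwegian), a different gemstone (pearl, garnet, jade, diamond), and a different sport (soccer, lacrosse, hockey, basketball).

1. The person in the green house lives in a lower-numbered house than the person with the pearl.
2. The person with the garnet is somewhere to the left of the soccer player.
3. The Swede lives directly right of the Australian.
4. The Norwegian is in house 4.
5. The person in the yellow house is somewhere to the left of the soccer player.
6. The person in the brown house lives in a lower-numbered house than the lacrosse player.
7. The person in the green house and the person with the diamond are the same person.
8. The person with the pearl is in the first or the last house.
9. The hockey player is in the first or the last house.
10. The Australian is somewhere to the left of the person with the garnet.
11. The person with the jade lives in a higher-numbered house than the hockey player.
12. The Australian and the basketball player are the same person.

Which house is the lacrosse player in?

3

From clue 4, the Norwegian must be in house 4.
By clue 8, the person with the pearl is in house 4.
Clue 11: the hockey player is in house 1.
The only color still possible for house 4 is purple.
House 1 gemstone: only diamond fits.
House 2 sport: only basketball fits.
The person in the green house is in house 1 (clue 7).
From clue 12, the Australian must be in house 2.
That leaves Greek as the nationality for house 1.
The only nationality still possible for house 3 is Swede.
Clue 10: the person with the garnet is in house 3.
The only gemstone still possible for house 2 is jade.
The soccer player is in house 4 (clue 2).
House 3 sport: only lacrosse fits.
By clue 6, the person in the brown house is in house 2.
That leaves yellow as the color for house 3.
So: house 1 = green/Greek/diamond/hockey, house 2 = brown/Australian/jade/basketball, house 3 = yellow/Swede/garnet/lacrosse, house 4 = purple/Norwegian/pearl/soccer.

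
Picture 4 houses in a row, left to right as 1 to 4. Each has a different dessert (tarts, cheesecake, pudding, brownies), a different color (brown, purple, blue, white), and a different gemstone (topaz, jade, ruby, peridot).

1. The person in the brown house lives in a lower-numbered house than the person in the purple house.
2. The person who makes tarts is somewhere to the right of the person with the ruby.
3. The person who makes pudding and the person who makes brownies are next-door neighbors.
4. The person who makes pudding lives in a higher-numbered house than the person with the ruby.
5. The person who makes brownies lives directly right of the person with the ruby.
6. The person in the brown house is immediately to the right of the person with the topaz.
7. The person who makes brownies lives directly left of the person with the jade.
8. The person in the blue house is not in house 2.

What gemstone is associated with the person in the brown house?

jade

House 1's dessert must be cheesecake (nothing else left).
The person who makes brownies is narrowed to house 2 or 3; consider each.
Placing it in house 3 leads to a contradiction, so it's in house 2.
The person who makes pudding is in house 3 (clue 3).
Clue 5: the person with the ruby is in house 1.
Clue 7: the person with the jade is in house 3.
House 4 dessert: only tarts fits.
House 4 gemstone: only peridot fits.
Clue 6 places the person in the brown house in house 3.
So house 1 gets blue for color.
House 2 color: only white fits.
House 4 color: only purple fits.
House 2's gemstone must be topaz (nothing else left).
So: house 1 = cheesecake/blue/ruby, house 2 = brownies/white/topaz, house 3 = pudding/brown/jade, house 4 = tarts/purple/peridot.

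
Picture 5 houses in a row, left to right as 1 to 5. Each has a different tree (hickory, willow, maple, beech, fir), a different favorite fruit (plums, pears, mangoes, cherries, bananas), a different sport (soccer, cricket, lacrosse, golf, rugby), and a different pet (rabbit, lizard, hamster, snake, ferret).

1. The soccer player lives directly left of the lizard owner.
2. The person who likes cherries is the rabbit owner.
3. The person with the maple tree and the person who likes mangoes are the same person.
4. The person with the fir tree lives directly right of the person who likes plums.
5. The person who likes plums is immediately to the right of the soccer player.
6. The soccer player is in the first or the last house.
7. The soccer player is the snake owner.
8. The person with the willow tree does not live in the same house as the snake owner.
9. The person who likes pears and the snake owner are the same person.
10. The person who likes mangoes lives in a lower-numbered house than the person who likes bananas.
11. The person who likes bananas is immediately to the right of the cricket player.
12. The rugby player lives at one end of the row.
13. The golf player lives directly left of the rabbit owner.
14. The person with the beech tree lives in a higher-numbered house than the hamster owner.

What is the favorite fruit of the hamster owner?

mangoes

From clue 6, the soccer player must be in house 1.
From clue 7, the snake owner must be in house 1.
By clue 9, the person who likes pears is in house 1.
House 5's sport must be rugby (nothing else left).
By clue 1, the lizard owner is in house 2.
From clue 5, the person who likes plums must be in house 2.
House 1's tree must be hickory (nothing else left).
Clue 4: the person with the fir tree is in house 3.
The only tree still possible for house 2 is willow.
House 5 tree: only beech fits.
Clue 3 places the person who likes mangoes in house 4.
From clue 10, the person who likes bananas must be in house 5.
By clue 11, the cricket player is in house 4.
The only tree still possible for house 4 is maple.
So house 3 gets cherries for favorite fruit.
By clue 2, the rabbit owner is in house 3.
Clue 13 places the golf player in house 2.
The only sport still possible for house 3 is lacrosse.
So house 4 gets hamster for pet.
House 5's pet must be ferret (nothing else left).
So: house 1 = hickory/pears/soccer/snake, house 2 = willow/plums/golf/lizard, house 3 = fir/cherries/lacrosse/rabbit, house 4 = maple/mangoes/cricket/hamster, house 5 = beech/bananas/rugby/ferret.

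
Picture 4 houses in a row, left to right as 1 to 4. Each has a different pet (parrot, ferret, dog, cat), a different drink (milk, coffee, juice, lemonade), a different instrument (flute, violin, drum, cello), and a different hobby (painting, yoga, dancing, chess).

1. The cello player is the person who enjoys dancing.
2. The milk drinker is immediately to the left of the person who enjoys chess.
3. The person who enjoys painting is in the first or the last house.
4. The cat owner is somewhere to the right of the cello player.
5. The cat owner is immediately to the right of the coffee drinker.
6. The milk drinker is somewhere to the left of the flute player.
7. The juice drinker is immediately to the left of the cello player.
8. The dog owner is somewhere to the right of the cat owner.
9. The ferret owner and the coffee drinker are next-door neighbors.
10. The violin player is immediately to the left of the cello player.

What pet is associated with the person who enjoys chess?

dog

House 4 drink: only lemonade fits.
Clue 4 places the cat owner in house 3.
The cello player is in house 2 (clue 4).
By clue 5, the coffee drinker is in house 2.
From clue 7, the juice drinker must be in house 1.
Clue 8 places the dog owner in house 4.
Clue 10 places the violin player in house 1.
That leaves parrot as the pet for house 2.
That leaves milk as the drink for house 3.
Clue 1 places the person who enjoys dancing in house 2.
The person who enjoys chess is in house 4 (clue 2).
By clue 6, the flute player is in house 4.
That leaves ferret as the pet for house 1.
House 3 instrument: only drum fits.
So house 3 gets yoga for hobby.
So house 1 gets painting for hobby.
So: house 1 = ferret/juice/violin/painting, house 2 = parrot/coffee/cello/dancing, house 3 = cat/milk/drum/yoga, house 4 = dog/lemonade/flute/chess.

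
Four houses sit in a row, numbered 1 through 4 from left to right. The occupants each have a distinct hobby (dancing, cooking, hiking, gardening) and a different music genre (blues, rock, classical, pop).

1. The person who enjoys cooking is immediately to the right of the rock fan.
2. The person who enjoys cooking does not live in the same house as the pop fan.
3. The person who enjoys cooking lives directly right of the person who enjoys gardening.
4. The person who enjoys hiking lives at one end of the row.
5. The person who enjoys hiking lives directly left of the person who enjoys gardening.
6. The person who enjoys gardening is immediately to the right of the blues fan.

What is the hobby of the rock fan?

gardening

The person who enjoys hiking is in house 1 (clue 5).
From clue 5, the person who enjoys gardening must be in house 2.
The blues fan is in house 1 (clue 6).
Clue 3 places the person who enjoys cooking in house 3.
House 4's hobby must be dancing (nothing else left).
The rock fan is in house 2 (clue 1).
So house 3 gets classical for music genre.
So house 4 gets pop for music genre.
So: house 1 = hiking/blues, house 2 = gardening/rock, house 3 = cooking/classical, house 4 = dancing/pop.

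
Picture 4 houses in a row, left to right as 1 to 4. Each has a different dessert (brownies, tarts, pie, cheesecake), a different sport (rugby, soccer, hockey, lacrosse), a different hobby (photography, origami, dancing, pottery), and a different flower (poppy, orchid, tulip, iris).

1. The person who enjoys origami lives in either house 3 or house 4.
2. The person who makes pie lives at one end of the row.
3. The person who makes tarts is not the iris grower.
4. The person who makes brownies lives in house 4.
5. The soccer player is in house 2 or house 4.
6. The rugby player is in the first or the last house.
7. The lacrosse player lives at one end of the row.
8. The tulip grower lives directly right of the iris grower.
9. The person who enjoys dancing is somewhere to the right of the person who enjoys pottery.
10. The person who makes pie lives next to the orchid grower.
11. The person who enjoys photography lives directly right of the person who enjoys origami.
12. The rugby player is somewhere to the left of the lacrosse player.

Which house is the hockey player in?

3

By clue 4, the person who makes brownies is in house 4.
By clue 11, the person who enjoys photography is in house 4.
Clue 11: the person who enjoys origami is in house 3.
By clue 12, the rugby player is in house 1.
Clue 12 places the lacrosse player in house 4.
House 1 dessert: only pie fits.
The only sport still possible for house 3 is hockey.
That leaves pottery as the hobby for house 1.
The only hobby still possible for house 2 is dancing.
Clue 10: the orchid grower is in house 2.
The only sport still possible for house 2 is soccer.
Clue 8 places the tulip grower in house 4.
From clue 8, the iris grower must be in house 3.
That leaves poppy as the flower for house 1.
By clue 3, the person who makes tarts is in house 2.
House 3's dessert must be cheesecake (nothing else left).
So: house 1 = pie/rugby/pottery/poppy, house 2 = tarts/soccer/dancing/orchid, house 3 = cheesecake/hockey/origami/iris, house 4 = brownies/lacrosse/photography/tulip.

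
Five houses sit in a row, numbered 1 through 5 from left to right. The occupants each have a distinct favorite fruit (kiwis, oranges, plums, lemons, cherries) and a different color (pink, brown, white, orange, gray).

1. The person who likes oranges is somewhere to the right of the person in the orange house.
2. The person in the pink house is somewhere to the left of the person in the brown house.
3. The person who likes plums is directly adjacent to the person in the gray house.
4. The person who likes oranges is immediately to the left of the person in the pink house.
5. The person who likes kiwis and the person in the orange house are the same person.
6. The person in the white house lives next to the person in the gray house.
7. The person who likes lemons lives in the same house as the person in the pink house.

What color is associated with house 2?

The person who likes kiwis is narrowed to house 1 or 2; consider each.
Placing it in house 2 leads to a contradiction, so it's in house 1.
Clue 5 places the person in the orange house in house 1.
The person who likes lemons is narrowed to house 3 or 4; consider each.
Placing it in house 3 leads to a contradiction, so it's in house 4.
From clue 7, the person in the pink house must be in house 4.
So house 5 gets brown for color.
Clue 4: the person who likes oranges is in house 3.
So house 2 gets plums for favorite fruit.
That leaves cherries as the favorite fruit for house 5.
The person in the gray house is in house 3 (clue 3).
By clue 6, the person in the white house is in house 2.
So: house 1 = kiwis/orange, house 2 = plums/white, house 3 = oranges/gray, house 4 = lemons/pink, house 5 = cherries/brown.

white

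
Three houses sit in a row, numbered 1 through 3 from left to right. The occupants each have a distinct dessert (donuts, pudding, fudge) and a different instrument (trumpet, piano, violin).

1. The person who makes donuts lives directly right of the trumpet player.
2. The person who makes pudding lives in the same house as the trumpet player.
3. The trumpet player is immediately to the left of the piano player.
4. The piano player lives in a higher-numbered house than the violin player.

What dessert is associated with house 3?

donuts

So house 3 gets piano for instrument.
The trumpet player is in house 2 (clue 3).
The only instrument still possible for house 1 is violin.
From clue 1, the person who makes donuts must be in house 3.
From clue 2, the person who makes pudding must be in house 2.
That leaves fudge as the dessert for house 1.
So: house 1 = fudge/violin, house 2 = pudding/trumpet, house 3 = donuts/piano.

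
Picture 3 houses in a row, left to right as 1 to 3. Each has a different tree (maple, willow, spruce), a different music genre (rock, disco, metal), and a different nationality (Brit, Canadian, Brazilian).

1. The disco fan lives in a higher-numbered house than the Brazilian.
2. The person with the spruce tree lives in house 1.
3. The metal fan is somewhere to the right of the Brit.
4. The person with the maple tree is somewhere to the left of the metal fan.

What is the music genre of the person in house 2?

By clue 2, the person with the spruce tree is in house 1.
That leaves willow as the tree for house 3.
So house 1 gets rock for music genre.
House 3's nationality must be Canadian (nothing else left).
The metal fan is in house 3 (clue 4).
So house 2 gets maple for tree.
So house 2 gets disco for music genre.
By clue 1, the Brazilian is in house 1.
The only nationality still possible for house 2 is Brit.
So: house 1 = spruce/rock/Brazilian, house 2 = maple/disco/Brit, house 3 = willow/metal/Canadian.

disco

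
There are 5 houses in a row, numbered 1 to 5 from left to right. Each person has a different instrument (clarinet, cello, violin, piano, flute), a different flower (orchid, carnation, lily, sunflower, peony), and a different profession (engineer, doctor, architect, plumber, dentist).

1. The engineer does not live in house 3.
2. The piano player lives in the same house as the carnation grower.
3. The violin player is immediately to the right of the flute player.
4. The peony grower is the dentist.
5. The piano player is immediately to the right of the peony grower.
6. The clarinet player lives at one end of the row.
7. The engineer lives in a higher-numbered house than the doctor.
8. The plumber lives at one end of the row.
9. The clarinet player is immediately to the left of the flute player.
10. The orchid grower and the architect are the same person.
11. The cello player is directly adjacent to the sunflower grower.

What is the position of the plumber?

1

The clarinet player is in house 1 (clue 9).
By clue 9, the flute player is in house 2.
Clue 3: the violin player is in house 3.
The cello player is narrowed to house 4 or 5; consider each.
Placing it in house 5 leads to a contradiction, so it's in house 4.
House 5 instrument: only piano fits.
Clue 2: the carnation grower is in house 5.
From clue 5, the peony grower must be in house 4.
House 3's flower must be sunflower (nothing else left).
The dentist is in house 4 (clue 4).
The only profession still possible for house 3 is doctor.
From clue 7, the engineer must be in house 5.
House 1 profession: only plumber fits.
House 2 profession: only architect fits.
Clue 10: the orchid grower is in house 2.
So house 1 gets lily for flower.
So: house 1 = clarinet/lily/plumber, house 2 = flute/orchid/architect, house 3 = violin/sunflower/doctor, house 4 = cello/peony/dentist, house 5 = piano/carnation/engineer.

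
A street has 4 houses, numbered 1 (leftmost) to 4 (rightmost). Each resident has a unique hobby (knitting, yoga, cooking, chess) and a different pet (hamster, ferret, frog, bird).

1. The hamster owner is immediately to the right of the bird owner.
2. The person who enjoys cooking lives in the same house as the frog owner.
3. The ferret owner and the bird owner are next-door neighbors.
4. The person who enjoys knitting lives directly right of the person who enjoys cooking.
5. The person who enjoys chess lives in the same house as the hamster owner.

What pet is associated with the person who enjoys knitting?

ferret

The person who enjoys chess is narrowed to house 2 or 3 or 4; consider each.
Placing it in house 2 and house 3 leads to a contradiction, so it's in house 4.
By clue 5, the hamster owner is in house 4.
Clue 1 places the bird owner in house 3.
Clue 3: the ferret owner is in house 2.
House 1 pet: only frog fits.
By clue 2, the person who enjoys cooking is in house 1.
Clue 4: the person who enjoys knitting is in house 2.
That leaves yoga as the hobby for house 3.
So: house 1 = cooking/frog, house 2 = knitting/ferret, house 3 = yoga/bird, house 4 = chess/hamster.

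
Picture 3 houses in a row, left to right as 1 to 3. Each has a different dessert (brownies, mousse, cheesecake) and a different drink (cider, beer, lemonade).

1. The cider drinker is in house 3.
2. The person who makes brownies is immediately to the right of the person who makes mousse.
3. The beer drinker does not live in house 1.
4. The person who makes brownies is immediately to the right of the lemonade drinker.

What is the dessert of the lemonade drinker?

The cider drinker is in house 3 (clue 1).
So house 1 gets lemonade for drink.
That leaves beer as the drink for house 2.
Clue 4 places the person who makes brownies in house 2.
That leaves mousse as the dessert for house 1.
House 3's dessert must be cheesecake (nothing else left).
So: house 1 = mousse/lemonade, house 2 = brownies/beer, house 3 = cheesecake/cider.

mousse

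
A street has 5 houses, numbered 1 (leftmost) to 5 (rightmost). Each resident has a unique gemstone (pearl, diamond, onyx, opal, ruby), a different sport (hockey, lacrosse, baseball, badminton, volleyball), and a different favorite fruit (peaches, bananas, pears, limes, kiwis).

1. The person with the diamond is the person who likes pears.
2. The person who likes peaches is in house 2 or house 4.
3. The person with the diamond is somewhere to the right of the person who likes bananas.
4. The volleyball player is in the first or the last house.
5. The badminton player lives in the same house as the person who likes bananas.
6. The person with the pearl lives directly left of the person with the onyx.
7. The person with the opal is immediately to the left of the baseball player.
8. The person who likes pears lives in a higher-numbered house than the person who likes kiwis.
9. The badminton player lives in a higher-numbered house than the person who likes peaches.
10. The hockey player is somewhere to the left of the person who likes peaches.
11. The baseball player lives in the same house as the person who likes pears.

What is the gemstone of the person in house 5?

ruby

Clue 9 places the person who likes peaches in house 2.
From clue 10, the hockey player must be in house 1.
House 5 sport: only volleyball fits.
The only sport still possible for house 2 is lacrosse.
House 5's favorite fruit must be limes (nothing else left).
Clue 3: the person with the diamond is in house 4.
By clue 3, the person who likes bananas is in house 3.
By clue 5, the badminton player is in house 3.
So house 4 gets baseball for sport.
The only favorite fruit still possible for house 1 is kiwis.
House 4's favorite fruit must be pears (nothing else left).
Clue 7: the person with the opal is in house 3.
House 5 gemstone: only ruby fits.
Clue 6: the person with the pearl is in house 1.
House 2's gemstone must be onyx (nothing else left).
So: house 1 = pearl/hockey/kiwis, house 2 = onyx/lacrosse/peaches, house 3 = opal/badminton/bananas, house 4 = diamond/baseball/pears, house 5 = ruby/volleyball/limes.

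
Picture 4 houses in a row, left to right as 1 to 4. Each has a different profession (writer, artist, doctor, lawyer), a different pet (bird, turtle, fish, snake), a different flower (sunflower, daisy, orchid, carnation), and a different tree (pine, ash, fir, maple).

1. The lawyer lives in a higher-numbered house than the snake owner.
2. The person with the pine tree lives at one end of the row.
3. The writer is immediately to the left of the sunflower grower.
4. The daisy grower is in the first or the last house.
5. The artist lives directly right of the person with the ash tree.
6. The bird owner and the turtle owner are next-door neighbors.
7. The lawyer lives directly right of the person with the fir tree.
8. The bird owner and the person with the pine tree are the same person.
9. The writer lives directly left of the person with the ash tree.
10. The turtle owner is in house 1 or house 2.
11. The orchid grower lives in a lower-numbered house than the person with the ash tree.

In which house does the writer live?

1

From clue 6, the bird owner must be in house 1.
Clue 6: the turtle owner is in house 2.
The person with the pine tree is in house 1 (clue 8).
House 3 pet: only snake fits.
The only pet still possible for house 4 is fish.
The only tree still possible for house 4 is maple.
The lawyer is in house 4 (clue 1).
The person with the fir tree is in house 3 (clue 7).
House 2's tree must be ash (nothing else left).
Clue 9: the writer is in house 1.
Clue 11 places the orchid grower in house 1.
The only profession still possible for house 2 is doctor.
House 3 profession: only artist fits.
By clue 3, the sunflower grower is in house 2.
The only flower still possible for house 3 is carnation.
House 4's flower must be daisy (nothing else left).
So: house 1 = writer/bird/orchid/pine, house 2 = doctor/turtle/sunflower/ash, house 3 = artist/snake/carnation/fir, house 4 = lawyer/fish/daisy/maple.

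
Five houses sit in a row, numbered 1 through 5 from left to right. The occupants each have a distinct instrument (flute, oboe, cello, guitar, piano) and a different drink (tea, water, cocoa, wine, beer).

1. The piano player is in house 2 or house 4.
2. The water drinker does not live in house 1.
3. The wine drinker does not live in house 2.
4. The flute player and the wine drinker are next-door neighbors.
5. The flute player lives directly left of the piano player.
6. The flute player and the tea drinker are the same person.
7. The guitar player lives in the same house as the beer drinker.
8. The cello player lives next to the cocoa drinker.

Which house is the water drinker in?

2

By clue 5, the flute player is in house 3.
Clue 5 places the piano player in house 4.
Clue 6 places the tea drinker in house 3.
The wine drinker is in house 4 (clue 4).
The cello player is narrowed to house 1 or 2; consider each.
Placing it in house 1 leads to a contradiction, so it's in house 2.
Clue 8 places the cocoa drinker in house 1.
Clue 7: the guitar player is in house 5.
From clue 7, the beer drinker must be in house 5.
That leaves oboe as the instrument for house 1.
House 2 drink: only water fits.
So: house 1 = oboe/cocoa, house 2 = cello/water, house 3 = flute/tea, house 4 = piano/wine, house 5 = guitar/beer.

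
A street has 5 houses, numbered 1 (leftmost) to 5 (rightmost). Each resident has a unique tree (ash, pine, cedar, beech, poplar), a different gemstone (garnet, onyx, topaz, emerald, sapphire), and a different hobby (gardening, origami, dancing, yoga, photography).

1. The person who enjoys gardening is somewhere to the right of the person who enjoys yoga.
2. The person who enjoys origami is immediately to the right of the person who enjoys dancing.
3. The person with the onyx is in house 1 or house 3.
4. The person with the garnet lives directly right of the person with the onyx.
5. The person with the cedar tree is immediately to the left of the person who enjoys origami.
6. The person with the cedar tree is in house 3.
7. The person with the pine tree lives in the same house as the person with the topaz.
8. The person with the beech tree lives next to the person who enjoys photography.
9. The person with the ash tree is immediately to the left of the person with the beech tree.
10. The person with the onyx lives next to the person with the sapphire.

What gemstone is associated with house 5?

Clue 6: the person with the cedar tree is in house 3.
Clue 5 places the person who enjoys origami in house 4.
Clue 2 places the person who enjoys dancing in house 3.
By clue 8, the person with the beech tree is in house 2.
From clue 9, the person with the ash tree must be in house 1.
House 1's hobby must be photography (nothing else left).
House 5's hobby must be gardening (nothing else left).
House 2 hobby: only yoga fits.
The person with the pine tree is narrowed to house 4 or 5; consider each.
Placing it in house 4 leads to a contradiction, so it's in house 5.
From clue 7, the person with the topaz must be in house 5.
House 4's tree must be poplar (nothing else left).
The person with the garnet is narrowed to house 2 or 4; consider each.
Placing it in house 2 leads to a contradiction, so it's in house 4.
Clue 4: the person with the onyx is in house 3.
House 1 gemstone: only emerald fits.
So house 2 gets sapphire for gemstone.
So: house 1 = ash/emerald/photography, house 2 = beech/sapphire/yoga, house 3 = cedar/onyx/dancing, house 4 = poplar/garnet/origami, house 5 = pine/topaz/gardening.

topaz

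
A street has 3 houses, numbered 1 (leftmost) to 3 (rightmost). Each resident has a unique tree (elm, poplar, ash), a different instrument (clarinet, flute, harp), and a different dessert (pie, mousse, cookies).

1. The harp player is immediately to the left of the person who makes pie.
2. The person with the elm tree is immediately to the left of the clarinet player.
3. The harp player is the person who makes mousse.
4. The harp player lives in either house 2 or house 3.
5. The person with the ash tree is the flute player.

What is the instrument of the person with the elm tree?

harp

Clue 4 places the harp player in house 2.
The only instrument still possible for house 1 is flute.
So house 3 gets clarinet for instrument.
By clue 1, the person who makes pie is in house 3.
The person with the elm tree is in house 2 (clue 2).
By clue 3, the person who makes mousse is in house 2.
The person with the ash tree is in house 1 (clue 5).
So house 3 gets poplar for tree.
That leaves cookies as the dessert for house 1.
So: house 1 = ash/flute/cookies, house 2 = elm/harp/mousse, house 3 = poplar/clarinet/pie.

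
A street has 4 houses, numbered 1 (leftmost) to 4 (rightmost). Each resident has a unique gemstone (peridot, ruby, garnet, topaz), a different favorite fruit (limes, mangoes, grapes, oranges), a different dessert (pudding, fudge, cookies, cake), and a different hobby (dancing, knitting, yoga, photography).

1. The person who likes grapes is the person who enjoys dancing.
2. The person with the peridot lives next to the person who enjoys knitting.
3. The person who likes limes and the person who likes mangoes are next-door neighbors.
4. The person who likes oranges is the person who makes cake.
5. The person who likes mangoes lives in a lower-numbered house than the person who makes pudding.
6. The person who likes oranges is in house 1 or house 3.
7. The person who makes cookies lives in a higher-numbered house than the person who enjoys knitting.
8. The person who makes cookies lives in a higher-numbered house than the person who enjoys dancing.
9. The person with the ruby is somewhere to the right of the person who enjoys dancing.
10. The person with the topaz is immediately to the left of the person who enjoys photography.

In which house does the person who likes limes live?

4

So house 4 gets limes for favorite fruit.
By clue 3, the person who likes mangoes is in house 3.
Clue 5: the person who makes pudding is in house 4.
House 1's favorite fruit must be oranges (nothing else left).
That leaves grapes as the favorite fruit for house 2.
From clue 1, the person who enjoys dancing must be in house 2.
The person who makes cake is in house 1 (clue 4).
Clue 8 places the person who makes cookies in house 3.
That leaves fudge as the dessert for house 2.
That leaves knitting as the hobby for house 1.
The person with the peridot is in house 2 (clue 2).
House 1 gemstone: only garnet fits.
So house 3 gets topaz for gemstone.
House 4's gemstone must be ruby (nothing else left).
Clue 10 places the person who enjoys photography in house 4.
So house 3 gets yoga for hobby.
So: house 1 = garnet/oranges/cake/knitting, house 2 = peridot/grapes/fudge/dancing, house 3 = topaz/mangoes/cookies/yoga, house 4 = ruby/limes/pudding/photography.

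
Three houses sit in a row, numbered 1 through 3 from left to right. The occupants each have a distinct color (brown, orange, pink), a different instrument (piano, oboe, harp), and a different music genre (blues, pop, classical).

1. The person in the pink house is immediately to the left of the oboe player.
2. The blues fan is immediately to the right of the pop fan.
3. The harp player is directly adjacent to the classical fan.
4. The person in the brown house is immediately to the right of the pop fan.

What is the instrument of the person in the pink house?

The person in the brown house is narrowed to house 2 or 3; consider each.
Placing it in house 2 leads to a contradiction, so it's in house 3.
Clue 4 places the pop fan in house 2.
House 1's music genre must be classical (nothing else left).
House 3 music genre: only blues fits.
From clue 3, the harp player must be in house 2.
That leaves piano as the instrument for house 1.
That leaves oboe as the instrument for house 3.
From clue 1, the person in the pink house must be in house 2.
That leaves orange as the color for house 1.
So: house 1 = orange/piano/classical, house 2 = pink/harp/pop, house 3 = brown/oboe/blues.

harp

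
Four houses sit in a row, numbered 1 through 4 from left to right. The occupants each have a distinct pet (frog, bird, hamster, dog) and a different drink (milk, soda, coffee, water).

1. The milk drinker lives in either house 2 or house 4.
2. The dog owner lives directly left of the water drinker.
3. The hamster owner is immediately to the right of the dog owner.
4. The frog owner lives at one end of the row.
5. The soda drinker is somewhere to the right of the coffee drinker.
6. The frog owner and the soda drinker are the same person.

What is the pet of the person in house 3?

The frog owner is in house 4 (clue 6).
Clue 6 places the soda drinker in house 4.
House 1's drink must be coffee (nothing else left).
House 3 drink: only water fits.
The dog owner is in house 2 (clue 2).
Clue 3: the hamster owner is in house 3.
The only pet still possible for house 1 is bird.
The only drink still possible for house 2 is milk.
So: house 1 = bird/coffee, house 2 = dog/milk, house 3 = hamster/water, house 4 = frog/soda.

hamster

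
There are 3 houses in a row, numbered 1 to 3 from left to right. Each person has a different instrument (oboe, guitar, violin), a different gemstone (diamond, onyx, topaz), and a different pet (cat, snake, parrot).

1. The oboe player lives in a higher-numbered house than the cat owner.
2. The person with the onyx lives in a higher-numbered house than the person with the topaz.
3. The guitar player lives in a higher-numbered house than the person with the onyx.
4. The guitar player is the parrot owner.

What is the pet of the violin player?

cat

The guitar player is in house 3 (clue 3).
By clue 3, the person with the onyx is in house 2.
Clue 4: the parrot owner is in house 3.
House 1 instrument: only violin fits.
House 2 instrument: only oboe fits.
House 1's gemstone must be topaz (nothing else left).
That leaves diamond as the gemstone for house 3.
The cat owner is in house 1 (clue 1).
House 2's pet must be snake (nothing else left).
So: house 1 = violin/topaz/cat, house 2 = oboe/onyx/snake, house 3 = guitar/diamond/parrot.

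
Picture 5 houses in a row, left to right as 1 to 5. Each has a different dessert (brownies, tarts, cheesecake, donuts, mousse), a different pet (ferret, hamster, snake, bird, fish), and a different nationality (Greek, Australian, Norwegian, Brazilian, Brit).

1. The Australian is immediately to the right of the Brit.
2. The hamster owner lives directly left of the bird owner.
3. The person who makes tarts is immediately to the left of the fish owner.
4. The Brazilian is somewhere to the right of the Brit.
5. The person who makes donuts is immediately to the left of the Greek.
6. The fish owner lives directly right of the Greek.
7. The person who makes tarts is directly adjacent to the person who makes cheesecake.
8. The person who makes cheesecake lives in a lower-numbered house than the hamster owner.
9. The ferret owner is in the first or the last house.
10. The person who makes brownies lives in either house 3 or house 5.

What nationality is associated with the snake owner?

Greek

The person who makes brownies is narrowed to house 3 or 5; consider each.
Placing it in house 3 leads to a contradiction, so it's in house 5.
The ferret owner is narrowed to house 1 or 5; consider each.
Placing it in house 5 leads to a contradiction, so it's in house 1.
The person who makes cheesecake is narrowed to house 1 or 2 or 3; consider each.
Placing it in house 1 and house 2 leads to a contradiction, so it's in house 3.
Clue 8: the hamster owner is in house 4.
So house 2 gets snake for pet.
Clue 2: the bird owner is in house 5.
Clue 6 places the fish owner in house 3.
The Greek is in house 2 (clue 6).
Clue 3 places the person who makes tarts in house 2.
By clue 5, the person who makes donuts is in house 1.
House 4 dessert: only mousse fits.
House 1's nationality must be Norwegian (nothing else left).
House 3's nationality must be Brit (nothing else left).
From clue 1, the Australian must be in house 4.
The only nationality still possible for house 5 is Brazilian.
So: house 1 = donuts/ferret/Norwegian, house 2 = tarts/snake/Greek, house 3 = cheesecake/fish/Brit, house 4 = mousse/hamster/Australian, house 5 = brownies/bird/Brazilian.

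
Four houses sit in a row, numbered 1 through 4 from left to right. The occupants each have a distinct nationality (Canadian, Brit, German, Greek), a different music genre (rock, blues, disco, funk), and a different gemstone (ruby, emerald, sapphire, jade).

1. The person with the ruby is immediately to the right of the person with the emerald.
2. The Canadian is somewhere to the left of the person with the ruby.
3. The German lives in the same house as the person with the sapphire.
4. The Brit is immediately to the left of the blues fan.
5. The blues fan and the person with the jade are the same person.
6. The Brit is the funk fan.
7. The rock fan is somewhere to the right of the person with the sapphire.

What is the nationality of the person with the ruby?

The only nationality still possible for house 4 is Greek.
The Brit is narrowed to house 1 or 2 or 3; consider each.
Placing it in house 1 and house 2 leads to a contradiction, so it's in house 3.
By clue 4, the blues fan is in house 4.
By clue 5, the person with the jade is in house 4.
Clue 6: the funk fan is in house 3.
So house 1 gets disco for music genre.
That leaves rock as the music genre for house 2.
Clue 7 places the person with the sapphire in house 1.
The only gemstone still possible for house 3 is ruby.
Clue 3: the German is in house 1.
House 2 nationality: only Canadian fits.
House 2 gemstone: only emerald fits.
So: house 1 = German/disco/sapphire, house 2 = Canadian/rock/emerald, house 3 = Brit/funk/ruby, house 4 = Greek/blues/jade.

Brit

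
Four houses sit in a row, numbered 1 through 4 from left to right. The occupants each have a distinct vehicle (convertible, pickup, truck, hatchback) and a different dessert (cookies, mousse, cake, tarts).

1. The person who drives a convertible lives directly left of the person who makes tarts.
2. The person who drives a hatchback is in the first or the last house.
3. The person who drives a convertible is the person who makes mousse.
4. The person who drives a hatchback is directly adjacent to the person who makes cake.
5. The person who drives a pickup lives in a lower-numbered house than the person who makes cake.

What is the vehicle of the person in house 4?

The person who drives a hatchback is narrowed to house 1 or 4; consider each.
Placing it in house 1 leads to a contradiction, so it's in house 4.
By clue 4, the person who makes cake is in house 3.
From clue 3, the person who drives a convertible must be in house 1.
Clue 3 places the person who makes mousse in house 1.
So house 2 gets pickup for vehicle.
So house 3 gets truck for vehicle.
The person who makes tarts is in house 2 (clue 1).
House 4 dessert: only cookies fits.
So: house 1 = convertible/mousse, house 2 = pickup/tarts, house 3 = truck/cake, house 4 = hatchback/cookies.

hatchback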